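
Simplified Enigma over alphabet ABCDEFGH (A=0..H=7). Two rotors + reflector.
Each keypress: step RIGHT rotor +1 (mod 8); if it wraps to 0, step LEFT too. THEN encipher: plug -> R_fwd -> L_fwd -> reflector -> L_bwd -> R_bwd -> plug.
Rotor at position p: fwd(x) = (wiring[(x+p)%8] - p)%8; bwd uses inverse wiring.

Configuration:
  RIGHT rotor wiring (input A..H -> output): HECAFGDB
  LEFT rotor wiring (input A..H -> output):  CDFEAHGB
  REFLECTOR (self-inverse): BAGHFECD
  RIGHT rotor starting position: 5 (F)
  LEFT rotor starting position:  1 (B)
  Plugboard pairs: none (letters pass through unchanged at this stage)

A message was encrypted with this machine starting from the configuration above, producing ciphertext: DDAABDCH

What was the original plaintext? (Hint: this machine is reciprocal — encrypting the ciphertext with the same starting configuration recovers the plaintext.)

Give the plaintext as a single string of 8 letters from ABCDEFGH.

Char 1 ('D'): step: R->6, L=1; D->plug->D->R->G->L->A->refl->B->L'->H->R'->G->plug->G
Char 2 ('D'): step: R->7, L=1; D->plug->D->R->D->L->H->refl->D->L'->C->R'->A->plug->A
Char 3 ('A'): step: R->0, L->2 (L advanced); A->plug->A->R->H->L->B->refl->A->L'->G->R'->F->plug->F
Char 4 ('A'): step: R->1, L=2; A->plug->A->R->D->L->F->refl->E->L'->E->R'->D->plug->D
Char 5 ('B'): step: R->2, L=2; B->plug->B->R->G->L->A->refl->B->L'->H->R'->F->plug->F
Char 6 ('D'): step: R->3, L=2; D->plug->D->R->A->L->D->refl->H->L'->F->R'->A->plug->A
Char 7 ('C'): step: R->4, L=2; C->plug->C->R->H->L->B->refl->A->L'->G->R'->G->plug->G
Char 8 ('H'): step: R->5, L=2; H->plug->H->R->A->L->D->refl->H->L'->F->R'->F->plug->F

Answer: GAFDFAGF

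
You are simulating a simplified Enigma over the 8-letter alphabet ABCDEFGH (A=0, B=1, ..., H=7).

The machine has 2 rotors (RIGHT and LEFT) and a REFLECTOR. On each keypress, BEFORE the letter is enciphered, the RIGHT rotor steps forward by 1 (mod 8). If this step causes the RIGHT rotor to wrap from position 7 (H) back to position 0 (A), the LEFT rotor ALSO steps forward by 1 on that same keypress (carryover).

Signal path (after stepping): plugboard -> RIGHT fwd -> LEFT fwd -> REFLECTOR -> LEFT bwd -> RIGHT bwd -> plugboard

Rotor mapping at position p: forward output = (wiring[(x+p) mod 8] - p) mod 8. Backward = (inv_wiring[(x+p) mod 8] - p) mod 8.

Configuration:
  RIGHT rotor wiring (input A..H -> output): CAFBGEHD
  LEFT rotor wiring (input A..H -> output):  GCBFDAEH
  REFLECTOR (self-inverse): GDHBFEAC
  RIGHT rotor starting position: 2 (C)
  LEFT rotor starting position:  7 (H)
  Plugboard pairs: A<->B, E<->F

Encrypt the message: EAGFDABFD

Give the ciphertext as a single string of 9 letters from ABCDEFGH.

Char 1 ('E'): step: R->3, L=7; E->plug->F->R->H->L->F->refl->E->L'->F->R'->G->plug->G
Char 2 ('A'): step: R->4, L=7; A->plug->B->R->A->L->A->refl->G->L'->E->R'->F->plug->E
Char 3 ('G'): step: R->5, L=7; G->plug->G->R->E->L->G->refl->A->L'->A->R'->F->plug->E
Char 4 ('F'): step: R->6, L=7; F->plug->E->R->H->L->F->refl->E->L'->F->R'->B->plug->A
Char 5 ('D'): step: R->7, L=7; D->plug->D->R->G->L->B->refl->D->L'->C->R'->E->plug->F
Char 6 ('A'): step: R->0, L->0 (L advanced); A->plug->B->R->A->L->G->refl->A->L'->F->R'->C->plug->C
Char 7 ('B'): step: R->1, L=0; B->plug->A->R->H->L->H->refl->C->L'->B->R'->H->plug->H
Char 8 ('F'): step: R->2, L=0; F->plug->E->R->F->L->A->refl->G->L'->A->R'->G->plug->G
Char 9 ('D'): step: R->3, L=0; D->plug->D->R->E->L->D->refl->B->L'->C->R'->H->plug->H

Answer: GEEAFCHGH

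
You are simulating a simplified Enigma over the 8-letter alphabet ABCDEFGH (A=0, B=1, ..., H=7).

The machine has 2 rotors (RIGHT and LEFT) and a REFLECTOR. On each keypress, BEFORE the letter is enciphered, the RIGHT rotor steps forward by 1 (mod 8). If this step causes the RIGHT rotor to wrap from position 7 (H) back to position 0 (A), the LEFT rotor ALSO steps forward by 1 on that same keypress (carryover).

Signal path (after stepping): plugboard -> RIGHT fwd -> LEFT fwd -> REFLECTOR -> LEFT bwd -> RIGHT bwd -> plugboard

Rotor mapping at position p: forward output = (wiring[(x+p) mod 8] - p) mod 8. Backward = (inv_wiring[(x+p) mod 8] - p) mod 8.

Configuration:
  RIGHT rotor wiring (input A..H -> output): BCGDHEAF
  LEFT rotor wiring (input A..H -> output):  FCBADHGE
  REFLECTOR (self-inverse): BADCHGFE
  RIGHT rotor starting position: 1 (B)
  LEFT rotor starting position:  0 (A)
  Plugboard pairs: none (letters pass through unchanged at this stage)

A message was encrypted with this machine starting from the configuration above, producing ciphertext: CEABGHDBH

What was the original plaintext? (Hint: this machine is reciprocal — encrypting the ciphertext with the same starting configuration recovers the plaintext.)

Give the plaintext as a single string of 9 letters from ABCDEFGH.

Answer: GHGHDECGB

Derivation:
Char 1 ('C'): step: R->2, L=0; C->plug->C->R->F->L->H->refl->E->L'->H->R'->G->plug->G
Char 2 ('E'): step: R->3, L=0; E->plug->E->R->C->L->B->refl->A->L'->D->R'->H->plug->H
Char 3 ('A'): step: R->4, L=0; A->plug->A->R->D->L->A->refl->B->L'->C->R'->G->plug->G
Char 4 ('B'): step: R->5, L=0; B->plug->B->R->D->L->A->refl->B->L'->C->R'->H->plug->H
Char 5 ('G'): step: R->6, L=0; G->plug->G->R->B->L->C->refl->D->L'->E->R'->D->plug->D
Char 6 ('H'): step: R->7, L=0; H->plug->H->R->B->L->C->refl->D->L'->E->R'->E->plug->E
Char 7 ('D'): step: R->0, L->1 (L advanced); D->plug->D->R->D->L->C->refl->D->L'->G->R'->C->plug->C
Char 8 ('B'): step: R->1, L=1; B->plug->B->R->F->L->F->refl->G->L'->E->R'->G->plug->G
Char 9 ('H'): step: R->2, L=1; H->plug->H->R->A->L->B->refl->A->L'->B->R'->B->plug->B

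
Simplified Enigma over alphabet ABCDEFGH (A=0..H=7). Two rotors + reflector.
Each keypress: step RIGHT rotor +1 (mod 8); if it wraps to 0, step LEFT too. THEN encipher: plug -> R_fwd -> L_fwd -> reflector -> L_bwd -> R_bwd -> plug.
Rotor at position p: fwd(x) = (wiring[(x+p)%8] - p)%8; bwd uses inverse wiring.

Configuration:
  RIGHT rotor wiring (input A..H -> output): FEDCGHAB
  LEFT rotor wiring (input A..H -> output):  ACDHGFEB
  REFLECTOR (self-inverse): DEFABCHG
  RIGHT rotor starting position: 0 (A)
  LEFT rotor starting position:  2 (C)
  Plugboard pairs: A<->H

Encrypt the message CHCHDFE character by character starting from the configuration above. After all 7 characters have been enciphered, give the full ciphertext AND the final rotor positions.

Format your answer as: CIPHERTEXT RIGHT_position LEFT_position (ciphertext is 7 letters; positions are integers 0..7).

Answer: ACGFHAF 7 2

Derivation:
Char 1 ('C'): step: R->1, L=2; C->plug->C->R->B->L->F->refl->C->L'->E->R'->H->plug->A
Char 2 ('H'): step: R->2, L=2; H->plug->A->R->B->L->F->refl->C->L'->E->R'->C->plug->C
Char 3 ('C'): step: R->3, L=2; C->plug->C->R->E->L->C->refl->F->L'->B->R'->G->plug->G
Char 4 ('H'): step: R->4, L=2; H->plug->A->R->C->L->E->refl->B->L'->A->R'->F->plug->F
Char 5 ('D'): step: R->5, L=2; D->plug->D->R->A->L->B->refl->E->L'->C->R'->A->plug->H
Char 6 ('F'): step: R->6, L=2; F->plug->F->R->E->L->C->refl->F->L'->B->R'->H->plug->A
Char 7 ('E'): step: R->7, L=2; E->plug->E->R->D->L->D->refl->A->L'->H->R'->F->plug->F
Final: ciphertext=ACGFHAF, RIGHT=7, LEFT=2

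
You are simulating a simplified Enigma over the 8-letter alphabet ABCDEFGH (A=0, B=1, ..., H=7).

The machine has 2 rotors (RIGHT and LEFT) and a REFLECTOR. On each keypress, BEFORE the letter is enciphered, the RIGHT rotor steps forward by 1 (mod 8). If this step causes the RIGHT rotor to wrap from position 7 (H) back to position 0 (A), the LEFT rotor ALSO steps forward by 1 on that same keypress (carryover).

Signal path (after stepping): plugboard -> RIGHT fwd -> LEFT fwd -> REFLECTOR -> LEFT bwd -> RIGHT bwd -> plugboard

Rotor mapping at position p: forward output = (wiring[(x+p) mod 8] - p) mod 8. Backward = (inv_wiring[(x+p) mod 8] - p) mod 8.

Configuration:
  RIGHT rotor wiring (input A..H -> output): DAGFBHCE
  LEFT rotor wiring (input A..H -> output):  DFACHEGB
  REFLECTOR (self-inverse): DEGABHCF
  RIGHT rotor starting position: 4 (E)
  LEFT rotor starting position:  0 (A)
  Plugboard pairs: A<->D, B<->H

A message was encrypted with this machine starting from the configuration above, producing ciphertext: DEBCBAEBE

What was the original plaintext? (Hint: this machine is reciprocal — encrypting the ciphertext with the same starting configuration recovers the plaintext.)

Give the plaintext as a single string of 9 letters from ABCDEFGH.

Char 1 ('D'): step: R->5, L=0; D->plug->A->R->C->L->A->refl->D->L'->A->R'->G->plug->G
Char 2 ('E'): step: R->6, L=0; E->plug->E->R->A->L->D->refl->A->L'->C->R'->D->plug->A
Char 3 ('B'): step: R->7, L=0; B->plug->H->R->D->L->C->refl->G->L'->G->R'->E->plug->E
Char 4 ('C'): step: R->0, L->1 (L advanced); C->plug->C->R->G->L->A->refl->D->L'->E->R'->H->plug->B
Char 5 ('B'): step: R->1, L=1; B->plug->H->R->C->L->B->refl->E->L'->A->R'->D->plug->A
Char 6 ('A'): step: R->2, L=1; A->plug->D->R->F->L->F->refl->H->L'->B->R'->G->plug->G
Char 7 ('E'): step: R->3, L=1; E->plug->E->R->B->L->H->refl->F->L'->F->R'->G->plug->G
Char 8 ('B'): step: R->4, L=1; B->plug->H->R->B->L->H->refl->F->L'->F->R'->A->plug->D
Char 9 ('E'): step: R->5, L=1; E->plug->E->R->D->L->G->refl->C->L'->H->R'->C->plug->C

Answer: GAEBAGGDC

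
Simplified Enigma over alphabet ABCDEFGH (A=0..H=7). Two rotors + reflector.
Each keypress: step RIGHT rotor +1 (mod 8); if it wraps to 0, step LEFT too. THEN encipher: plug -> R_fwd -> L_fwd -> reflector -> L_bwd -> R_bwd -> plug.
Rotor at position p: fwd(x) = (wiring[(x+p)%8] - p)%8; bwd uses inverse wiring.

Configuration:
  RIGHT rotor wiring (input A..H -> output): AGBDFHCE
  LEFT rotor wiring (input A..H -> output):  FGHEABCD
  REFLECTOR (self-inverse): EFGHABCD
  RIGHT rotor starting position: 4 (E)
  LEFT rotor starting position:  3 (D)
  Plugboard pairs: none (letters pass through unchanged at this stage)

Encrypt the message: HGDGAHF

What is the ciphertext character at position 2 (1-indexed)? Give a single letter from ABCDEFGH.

Char 1 ('H'): step: R->5, L=3; H->plug->H->R->A->L->B->refl->F->L'->B->R'->E->plug->E
Char 2 ('G'): step: R->6, L=3; G->plug->G->R->H->L->E->refl->A->L'->E->R'->A->plug->A

A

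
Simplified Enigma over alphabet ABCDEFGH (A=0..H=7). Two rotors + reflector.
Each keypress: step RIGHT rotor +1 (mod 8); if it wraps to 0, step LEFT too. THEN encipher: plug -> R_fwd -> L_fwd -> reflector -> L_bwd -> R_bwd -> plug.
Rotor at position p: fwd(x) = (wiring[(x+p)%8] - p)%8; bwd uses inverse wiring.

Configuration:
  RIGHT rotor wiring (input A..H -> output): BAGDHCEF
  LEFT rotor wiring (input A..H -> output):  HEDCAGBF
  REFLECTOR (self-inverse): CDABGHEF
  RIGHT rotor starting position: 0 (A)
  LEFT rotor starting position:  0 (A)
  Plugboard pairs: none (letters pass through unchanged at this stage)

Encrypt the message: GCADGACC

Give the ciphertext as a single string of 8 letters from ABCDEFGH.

Char 1 ('G'): step: R->1, L=0; G->plug->G->R->E->L->A->refl->C->L'->D->R'->F->plug->F
Char 2 ('C'): step: R->2, L=0; C->plug->C->R->F->L->G->refl->E->L'->B->R'->B->plug->B
Char 3 ('A'): step: R->3, L=0; A->plug->A->R->A->L->H->refl->F->L'->H->R'->C->plug->C
Char 4 ('D'): step: R->4, L=0; D->plug->D->R->B->L->E->refl->G->L'->F->R'->E->plug->E
Char 5 ('G'): step: R->5, L=0; G->plug->G->R->G->L->B->refl->D->L'->C->R'->H->plug->H
Char 6 ('A'): step: R->6, L=0; A->plug->A->R->G->L->B->refl->D->L'->C->R'->D->plug->D
Char 7 ('C'): step: R->7, L=0; C->plug->C->R->B->L->E->refl->G->L'->F->R'->H->plug->H
Char 8 ('C'): step: R->0, L->1 (L advanced); C->plug->C->R->G->L->E->refl->G->L'->H->R'->E->plug->E

Answer: FBCEHDHE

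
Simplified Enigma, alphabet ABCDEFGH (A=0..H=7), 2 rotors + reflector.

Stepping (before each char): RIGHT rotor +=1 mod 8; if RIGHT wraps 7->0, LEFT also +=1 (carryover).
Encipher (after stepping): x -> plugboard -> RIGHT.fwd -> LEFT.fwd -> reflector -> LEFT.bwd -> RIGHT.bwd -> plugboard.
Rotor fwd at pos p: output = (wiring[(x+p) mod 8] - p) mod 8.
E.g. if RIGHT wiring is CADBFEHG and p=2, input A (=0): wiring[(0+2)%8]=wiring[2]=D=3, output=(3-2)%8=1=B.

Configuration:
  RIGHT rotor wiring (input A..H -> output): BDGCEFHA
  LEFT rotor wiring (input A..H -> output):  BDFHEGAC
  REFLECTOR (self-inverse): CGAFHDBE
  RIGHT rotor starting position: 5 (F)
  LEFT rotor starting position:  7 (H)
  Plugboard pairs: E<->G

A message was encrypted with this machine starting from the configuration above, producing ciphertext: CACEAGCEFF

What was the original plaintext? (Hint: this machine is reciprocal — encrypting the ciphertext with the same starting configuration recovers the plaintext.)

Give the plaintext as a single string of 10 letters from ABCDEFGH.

Answer: HCEFDEDACH

Derivation:
Char 1 ('C'): step: R->6, L=7; C->plug->C->R->D->L->G->refl->B->L'->H->R'->H->plug->H
Char 2 ('A'): step: R->7, L=7; A->plug->A->R->B->L->C->refl->A->L'->E->R'->C->plug->C
Char 3 ('C'): step: R->0, L->0 (L advanced); C->plug->C->R->G->L->A->refl->C->L'->H->R'->G->plug->E
Char 4 ('E'): step: R->1, L=0; E->plug->G->R->H->L->C->refl->A->L'->G->R'->F->plug->F
Char 5 ('A'): step: R->2, L=0; A->plug->A->R->E->L->E->refl->H->L'->D->R'->D->plug->D
Char 6 ('G'): step: R->3, L=0; G->plug->E->R->F->L->G->refl->B->L'->A->R'->G->plug->E
Char 7 ('C'): step: R->4, L=0; C->plug->C->R->D->L->H->refl->E->L'->E->R'->D->plug->D
Char 8 ('E'): step: R->5, L=0; E->plug->G->R->F->L->G->refl->B->L'->A->R'->A->plug->A
Char 9 ('F'): step: R->6, L=0; F->plug->F->R->E->L->E->refl->H->L'->D->R'->C->plug->C
Char 10 ('F'): step: R->7, L=0; F->plug->F->R->F->L->G->refl->B->L'->A->R'->H->plug->H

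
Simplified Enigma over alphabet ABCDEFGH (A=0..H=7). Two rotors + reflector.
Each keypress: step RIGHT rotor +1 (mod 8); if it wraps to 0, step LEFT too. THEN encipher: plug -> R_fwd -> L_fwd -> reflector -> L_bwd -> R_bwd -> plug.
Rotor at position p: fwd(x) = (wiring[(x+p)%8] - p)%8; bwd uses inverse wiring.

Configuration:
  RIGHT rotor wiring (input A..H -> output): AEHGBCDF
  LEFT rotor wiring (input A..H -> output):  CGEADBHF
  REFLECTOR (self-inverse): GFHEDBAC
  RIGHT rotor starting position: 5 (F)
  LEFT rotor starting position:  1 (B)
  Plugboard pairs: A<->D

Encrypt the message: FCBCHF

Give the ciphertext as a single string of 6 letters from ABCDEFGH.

Char 1 ('F'): step: R->6, L=1; F->plug->F->R->A->L->F->refl->B->L'->H->R'->B->plug->B
Char 2 ('C'): step: R->7, L=1; C->plug->C->R->F->L->G->refl->A->L'->E->R'->H->plug->H
Char 3 ('B'): step: R->0, L->2 (L advanced); B->plug->B->R->E->L->F->refl->B->L'->C->R'->F->plug->F
Char 4 ('C'): step: R->1, L=2; C->plug->C->R->F->L->D->refl->E->L'->H->R'->H->plug->H
Char 5 ('H'): step: R->2, L=2; H->plug->H->R->C->L->B->refl->F->L'->E->R'->B->plug->B
Char 6 ('F'): step: R->3, L=2; F->plug->F->R->F->L->D->refl->E->L'->H->R'->C->plug->C

Answer: BHFHBC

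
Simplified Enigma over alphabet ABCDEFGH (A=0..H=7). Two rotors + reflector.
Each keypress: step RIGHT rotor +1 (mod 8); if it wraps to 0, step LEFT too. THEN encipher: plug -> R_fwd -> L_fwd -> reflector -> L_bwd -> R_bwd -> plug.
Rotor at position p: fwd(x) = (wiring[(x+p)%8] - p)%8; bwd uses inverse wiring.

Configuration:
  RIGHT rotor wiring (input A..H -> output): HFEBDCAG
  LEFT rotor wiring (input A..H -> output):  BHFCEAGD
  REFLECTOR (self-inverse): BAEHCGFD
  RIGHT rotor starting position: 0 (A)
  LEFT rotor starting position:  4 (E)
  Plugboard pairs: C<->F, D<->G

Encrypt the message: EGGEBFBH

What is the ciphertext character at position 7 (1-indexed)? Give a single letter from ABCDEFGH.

Char 1 ('E'): step: R->1, L=4; E->plug->E->R->B->L->E->refl->C->L'->C->R'->D->plug->G
Char 2 ('G'): step: R->2, L=4; G->plug->D->R->A->L->A->refl->B->L'->G->R'->E->plug->E
Char 3 ('G'): step: R->3, L=4; G->plug->D->R->F->L->D->refl->H->L'->D->R'->E->plug->E
Char 4 ('E'): step: R->4, L=4; E->plug->E->R->D->L->H->refl->D->L'->F->R'->H->plug->H
Char 5 ('B'): step: R->5, L=4; B->plug->B->R->D->L->H->refl->D->L'->F->R'->A->plug->A
Char 6 ('F'): step: R->6, L=4; F->plug->C->R->B->L->E->refl->C->L'->C->R'->A->plug->A
Char 7 ('B'): step: R->7, L=4; B->plug->B->R->A->L->A->refl->B->L'->G->R'->C->plug->F

F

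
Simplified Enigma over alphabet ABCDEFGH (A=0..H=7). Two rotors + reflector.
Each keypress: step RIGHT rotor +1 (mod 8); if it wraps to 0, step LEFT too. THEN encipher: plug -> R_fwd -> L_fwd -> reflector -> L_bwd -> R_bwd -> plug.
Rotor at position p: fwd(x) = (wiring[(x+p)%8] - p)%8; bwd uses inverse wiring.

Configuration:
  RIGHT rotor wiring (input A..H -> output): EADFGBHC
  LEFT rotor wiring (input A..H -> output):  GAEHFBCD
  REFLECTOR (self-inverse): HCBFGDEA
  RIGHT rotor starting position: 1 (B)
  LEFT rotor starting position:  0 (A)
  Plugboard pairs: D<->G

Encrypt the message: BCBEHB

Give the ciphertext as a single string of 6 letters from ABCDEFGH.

Char 1 ('B'): step: R->2, L=0; B->plug->B->R->D->L->H->refl->A->L'->B->R'->A->plug->A
Char 2 ('C'): step: R->3, L=0; C->plug->C->R->G->L->C->refl->B->L'->F->R'->G->plug->D
Char 3 ('B'): step: R->4, L=0; B->plug->B->R->F->L->B->refl->C->L'->G->R'->D->plug->G
Char 4 ('E'): step: R->5, L=0; E->plug->E->R->D->L->H->refl->A->L'->B->R'->H->plug->H
Char 5 ('H'): step: R->6, L=0; H->plug->H->R->D->L->H->refl->A->L'->B->R'->A->plug->A
Char 6 ('B'): step: R->7, L=0; B->plug->B->R->F->L->B->refl->C->L'->G->R'->E->plug->E

Answer: ADGHAE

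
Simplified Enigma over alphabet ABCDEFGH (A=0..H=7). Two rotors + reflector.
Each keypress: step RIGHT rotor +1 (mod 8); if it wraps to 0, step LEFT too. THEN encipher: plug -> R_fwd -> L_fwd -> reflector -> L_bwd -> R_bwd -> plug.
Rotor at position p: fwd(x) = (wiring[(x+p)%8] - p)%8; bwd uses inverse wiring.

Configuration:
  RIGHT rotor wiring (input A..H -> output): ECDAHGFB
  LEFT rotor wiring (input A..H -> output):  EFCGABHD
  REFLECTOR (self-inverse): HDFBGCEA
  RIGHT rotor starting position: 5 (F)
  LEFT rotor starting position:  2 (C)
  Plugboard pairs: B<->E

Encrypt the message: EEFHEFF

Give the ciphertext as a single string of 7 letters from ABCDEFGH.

Answer: HGHEABC

Derivation:
Char 1 ('E'): step: R->6, L=2; E->plug->B->R->D->L->H->refl->A->L'->A->R'->H->plug->H
Char 2 ('E'): step: R->7, L=2; E->plug->B->R->F->L->B->refl->D->L'->H->R'->G->plug->G
Char 3 ('F'): step: R->0, L->3 (L advanced); F->plug->F->R->G->L->C->refl->F->L'->B->R'->H->plug->H
Char 4 ('H'): step: R->1, L=3; H->plug->H->R->D->L->E->refl->G->L'->C->R'->B->plug->E
Char 5 ('E'): step: R->2, L=3; E->plug->B->R->G->L->C->refl->F->L'->B->R'->A->plug->A
Char 6 ('F'): step: R->3, L=3; F->plug->F->R->B->L->F->refl->C->L'->G->R'->E->plug->B
Char 7 ('F'): step: R->4, L=3; F->plug->F->R->G->L->C->refl->F->L'->B->R'->C->plug->C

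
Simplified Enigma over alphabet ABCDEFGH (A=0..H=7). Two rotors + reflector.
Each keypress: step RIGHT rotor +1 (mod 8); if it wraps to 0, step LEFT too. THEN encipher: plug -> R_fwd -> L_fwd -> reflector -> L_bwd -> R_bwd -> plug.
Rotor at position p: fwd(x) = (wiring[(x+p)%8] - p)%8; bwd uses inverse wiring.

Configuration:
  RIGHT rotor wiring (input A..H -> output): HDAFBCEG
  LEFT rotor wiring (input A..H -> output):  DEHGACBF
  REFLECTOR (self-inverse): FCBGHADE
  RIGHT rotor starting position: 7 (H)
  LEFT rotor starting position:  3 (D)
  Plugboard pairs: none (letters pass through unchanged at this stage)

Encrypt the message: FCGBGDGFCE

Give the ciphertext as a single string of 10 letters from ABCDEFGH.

Answer: DDEDCAFHFC

Derivation:
Char 1 ('F'): step: R->0, L->4 (L advanced); F->plug->F->R->C->L->F->refl->A->L'->F->R'->D->plug->D
Char 2 ('C'): step: R->1, L=4; C->plug->C->R->E->L->H->refl->E->L'->A->R'->D->plug->D
Char 3 ('G'): step: R->2, L=4; G->plug->G->R->F->L->A->refl->F->L'->C->R'->E->plug->E
Char 4 ('B'): step: R->3, L=4; B->plug->B->R->G->L->D->refl->G->L'->B->R'->D->plug->D
Char 5 ('G'): step: R->4, L=4; G->plug->G->R->E->L->H->refl->E->L'->A->R'->C->plug->C
Char 6 ('D'): step: R->5, L=4; D->plug->D->R->C->L->F->refl->A->L'->F->R'->A->plug->A
Char 7 ('G'): step: R->6, L=4; G->plug->G->R->D->L->B->refl->C->L'->H->R'->F->plug->F
Char 8 ('F'): step: R->7, L=4; F->plug->F->R->C->L->F->refl->A->L'->F->R'->H->plug->H
Char 9 ('C'): step: R->0, L->5 (L advanced); C->plug->C->R->A->L->F->refl->A->L'->C->R'->F->plug->F
Char 10 ('E'): step: R->1, L=5; E->plug->E->R->B->L->E->refl->H->L'->E->R'->C->plug->C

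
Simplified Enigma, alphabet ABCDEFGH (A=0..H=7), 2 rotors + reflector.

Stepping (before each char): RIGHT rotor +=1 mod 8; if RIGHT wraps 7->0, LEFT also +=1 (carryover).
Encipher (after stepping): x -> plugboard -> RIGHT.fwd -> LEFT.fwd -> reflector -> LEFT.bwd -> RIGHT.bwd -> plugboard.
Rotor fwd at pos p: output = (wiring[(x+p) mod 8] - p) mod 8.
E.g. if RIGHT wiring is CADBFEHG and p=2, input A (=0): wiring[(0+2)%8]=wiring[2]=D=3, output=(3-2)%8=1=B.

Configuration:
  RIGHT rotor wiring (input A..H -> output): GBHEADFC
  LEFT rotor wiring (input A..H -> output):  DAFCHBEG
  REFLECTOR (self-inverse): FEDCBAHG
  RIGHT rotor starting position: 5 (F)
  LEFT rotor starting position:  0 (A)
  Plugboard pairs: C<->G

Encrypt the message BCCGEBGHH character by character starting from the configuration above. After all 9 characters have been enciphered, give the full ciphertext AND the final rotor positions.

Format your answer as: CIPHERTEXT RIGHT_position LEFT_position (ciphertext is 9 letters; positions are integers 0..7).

Answer: ABGAFEEBA 6 1

Derivation:
Char 1 ('B'): step: R->6, L=0; B->plug->B->R->E->L->H->refl->G->L'->H->R'->A->plug->A
Char 2 ('C'): step: R->7, L=0; C->plug->G->R->E->L->H->refl->G->L'->H->R'->B->plug->B
Char 3 ('C'): step: R->0, L->1 (L advanced); C->plug->G->R->F->L->D->refl->C->L'->H->R'->C->plug->G
Char 4 ('G'): step: R->1, L=1; G->plug->C->R->D->L->G->refl->H->L'->A->R'->A->plug->A
Char 5 ('E'): step: R->2, L=1; E->plug->E->R->D->L->G->refl->H->L'->A->R'->F->plug->F
Char 6 ('B'): step: R->3, L=1; B->plug->B->R->F->L->D->refl->C->L'->H->R'->E->plug->E
Char 7 ('G'): step: R->4, L=1; G->plug->C->R->B->L->E->refl->B->L'->C->R'->E->plug->E
Char 8 ('H'): step: R->5, L=1; H->plug->H->R->D->L->G->refl->H->L'->A->R'->B->plug->B
Char 9 ('H'): step: R->6, L=1; H->plug->H->R->F->L->D->refl->C->L'->H->R'->A->plug->A
Final: ciphertext=ABGAFEEBA, RIGHT=6, LEFT=1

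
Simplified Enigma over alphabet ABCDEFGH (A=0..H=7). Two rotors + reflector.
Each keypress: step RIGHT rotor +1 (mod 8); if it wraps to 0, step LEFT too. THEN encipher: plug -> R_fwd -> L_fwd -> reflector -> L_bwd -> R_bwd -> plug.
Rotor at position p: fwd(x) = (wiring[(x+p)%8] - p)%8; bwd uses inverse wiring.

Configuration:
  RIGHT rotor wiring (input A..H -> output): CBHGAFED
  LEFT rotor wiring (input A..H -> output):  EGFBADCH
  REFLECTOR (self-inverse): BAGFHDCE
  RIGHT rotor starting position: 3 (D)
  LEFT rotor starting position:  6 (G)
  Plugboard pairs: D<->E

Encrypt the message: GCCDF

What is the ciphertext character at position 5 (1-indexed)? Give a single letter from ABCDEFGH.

Char 1 ('G'): step: R->4, L=6; G->plug->G->R->D->L->A->refl->B->L'->B->R'->B->plug->B
Char 2 ('C'): step: R->5, L=6; C->plug->C->R->G->L->C->refl->G->L'->C->R'->F->plug->F
Char 3 ('C'): step: R->6, L=6; C->plug->C->R->E->L->H->refl->E->L'->A->R'->F->plug->F
Char 4 ('D'): step: R->7, L=6; D->plug->E->R->H->L->F->refl->D->L'->F->R'->H->plug->H
Char 5 ('F'): step: R->0, L->7 (L advanced); F->plug->F->R->F->L->B->refl->A->L'->A->R'->E->plug->D

D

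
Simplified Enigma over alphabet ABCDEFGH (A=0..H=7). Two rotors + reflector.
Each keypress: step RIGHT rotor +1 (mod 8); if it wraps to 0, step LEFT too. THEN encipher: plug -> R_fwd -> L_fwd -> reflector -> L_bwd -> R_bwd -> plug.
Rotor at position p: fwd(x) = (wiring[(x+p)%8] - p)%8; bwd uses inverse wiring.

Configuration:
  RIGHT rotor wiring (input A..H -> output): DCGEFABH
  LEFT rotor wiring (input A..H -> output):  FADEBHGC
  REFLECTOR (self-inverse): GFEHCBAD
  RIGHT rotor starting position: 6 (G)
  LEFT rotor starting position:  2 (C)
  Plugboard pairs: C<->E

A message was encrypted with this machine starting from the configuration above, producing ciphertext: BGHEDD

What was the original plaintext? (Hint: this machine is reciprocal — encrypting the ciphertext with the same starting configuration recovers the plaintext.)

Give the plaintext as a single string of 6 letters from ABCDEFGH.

Char 1 ('B'): step: R->7, L=2; B->plug->B->R->E->L->E->refl->C->L'->B->R'->G->plug->G
Char 2 ('G'): step: R->0, L->3 (L advanced); G->plug->G->R->B->L->G->refl->A->L'->H->R'->H->plug->H
Char 3 ('H'): step: R->1, L=3; H->plug->H->R->C->L->E->refl->C->L'->F->R'->B->plug->B
Char 4 ('E'): step: R->2, L=3; E->plug->C->R->D->L->D->refl->H->L'->E->R'->A->plug->A
Char 5 ('D'): step: R->3, L=3; D->plug->D->R->G->L->F->refl->B->L'->A->R'->F->plug->F
Char 6 ('D'): step: R->4, L=3; D->plug->D->R->D->L->D->refl->H->L'->E->R'->B->plug->B

Answer: GHBAFB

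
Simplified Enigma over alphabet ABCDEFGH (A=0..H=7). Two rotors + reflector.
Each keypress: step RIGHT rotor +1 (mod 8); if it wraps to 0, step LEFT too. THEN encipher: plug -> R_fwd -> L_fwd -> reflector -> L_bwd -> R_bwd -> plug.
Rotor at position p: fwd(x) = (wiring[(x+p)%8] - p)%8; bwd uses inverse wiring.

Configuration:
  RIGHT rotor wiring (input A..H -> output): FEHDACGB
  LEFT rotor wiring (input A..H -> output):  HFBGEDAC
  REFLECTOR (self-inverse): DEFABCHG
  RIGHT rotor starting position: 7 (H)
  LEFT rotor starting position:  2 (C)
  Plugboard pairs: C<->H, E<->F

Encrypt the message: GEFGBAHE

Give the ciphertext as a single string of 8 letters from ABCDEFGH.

Char 1 ('G'): step: R->0, L->3 (L advanced); G->plug->G->R->G->L->C->refl->F->L'->D->R'->D->plug->D
Char 2 ('E'): step: R->1, L=3; E->plug->F->R->F->L->E->refl->B->L'->B->R'->E->plug->F
Char 3 ('F'): step: R->2, L=3; F->plug->E->R->E->L->H->refl->G->L'->H->R'->F->plug->E
Char 4 ('G'): step: R->3, L=3; G->plug->G->R->B->L->B->refl->E->L'->F->R'->B->plug->B
Char 5 ('B'): step: R->4, L=3; B->plug->B->R->G->L->C->refl->F->L'->D->R'->G->plug->G
Char 6 ('A'): step: R->5, L=3; A->plug->A->R->F->L->E->refl->B->L'->B->R'->B->plug->B
Char 7 ('H'): step: R->6, L=3; H->plug->C->R->H->L->G->refl->H->L'->E->R'->H->plug->C
Char 8 ('E'): step: R->7, L=3; E->plug->F->R->B->L->B->refl->E->L'->F->R'->C->plug->H

Answer: DFEBGBCH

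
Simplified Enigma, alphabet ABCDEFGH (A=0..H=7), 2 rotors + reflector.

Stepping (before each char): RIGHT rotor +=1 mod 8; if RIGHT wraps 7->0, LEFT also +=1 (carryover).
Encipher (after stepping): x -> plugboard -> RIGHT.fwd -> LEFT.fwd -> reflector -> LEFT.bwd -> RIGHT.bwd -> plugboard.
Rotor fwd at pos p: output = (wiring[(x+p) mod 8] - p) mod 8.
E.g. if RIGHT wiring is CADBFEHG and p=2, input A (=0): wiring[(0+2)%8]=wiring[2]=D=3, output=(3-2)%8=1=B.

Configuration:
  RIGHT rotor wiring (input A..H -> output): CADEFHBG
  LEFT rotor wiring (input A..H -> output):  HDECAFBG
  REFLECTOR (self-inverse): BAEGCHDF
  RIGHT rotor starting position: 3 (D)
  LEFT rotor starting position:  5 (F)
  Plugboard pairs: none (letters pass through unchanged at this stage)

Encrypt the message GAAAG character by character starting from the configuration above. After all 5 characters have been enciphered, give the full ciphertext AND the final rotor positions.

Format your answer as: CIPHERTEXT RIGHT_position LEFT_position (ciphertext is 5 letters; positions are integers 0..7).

Char 1 ('G'): step: R->4, L=5; G->plug->G->R->H->L->D->refl->G->L'->E->R'->F->plug->F
Char 2 ('A'): step: R->5, L=5; A->plug->A->R->C->L->B->refl->A->L'->A->R'->H->plug->H
Char 3 ('A'): step: R->6, L=5; A->plug->A->R->D->L->C->refl->E->L'->B->R'->H->plug->H
Char 4 ('A'): step: R->7, L=5; A->plug->A->R->H->L->D->refl->G->L'->E->R'->D->plug->D
Char 5 ('G'): step: R->0, L->6 (L advanced); G->plug->G->R->B->L->A->refl->B->L'->C->R'->A->plug->A
Final: ciphertext=FHHDA, RIGHT=0, LEFT=6

Answer: FHHDA 0 6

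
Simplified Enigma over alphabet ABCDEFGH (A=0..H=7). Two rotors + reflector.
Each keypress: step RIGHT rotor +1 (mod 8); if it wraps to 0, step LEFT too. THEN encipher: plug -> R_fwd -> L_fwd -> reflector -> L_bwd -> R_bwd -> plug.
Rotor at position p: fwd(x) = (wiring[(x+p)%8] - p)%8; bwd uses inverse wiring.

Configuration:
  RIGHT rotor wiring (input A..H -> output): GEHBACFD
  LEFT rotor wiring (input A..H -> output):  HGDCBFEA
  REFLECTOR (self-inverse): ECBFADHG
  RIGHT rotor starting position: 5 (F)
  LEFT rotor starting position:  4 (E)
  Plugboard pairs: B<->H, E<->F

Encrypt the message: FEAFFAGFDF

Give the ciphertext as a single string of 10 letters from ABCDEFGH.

Answer: HCEBGDAHGB

Derivation:
Char 1 ('F'): step: R->6, L=4; F->plug->E->R->B->L->B->refl->C->L'->F->R'->B->plug->H
Char 2 ('E'): step: R->7, L=4; E->plug->F->R->B->L->B->refl->C->L'->F->R'->C->plug->C
Char 3 ('A'): step: R->0, L->5 (L advanced); A->plug->A->R->G->L->F->refl->D->L'->C->R'->F->plug->E
Char 4 ('F'): step: R->1, L=5; F->plug->E->R->B->L->H->refl->G->L'->F->R'->H->plug->B
Char 5 ('F'): step: R->2, L=5; F->plug->E->R->D->L->C->refl->B->L'->E->R'->G->plug->G
Char 6 ('A'): step: R->3, L=5; A->plug->A->R->G->L->F->refl->D->L'->C->R'->D->plug->D
Char 7 ('G'): step: R->4, L=5; G->plug->G->R->D->L->C->refl->B->L'->E->R'->A->plug->A
Char 8 ('F'): step: R->5, L=5; F->plug->E->R->H->L->E->refl->A->L'->A->R'->B->plug->H
Char 9 ('D'): step: R->6, L=5; D->plug->D->R->G->L->F->refl->D->L'->C->R'->G->plug->G
Char 10 ('F'): step: R->7, L=5; F->plug->E->R->C->L->D->refl->F->L'->G->R'->H->plug->B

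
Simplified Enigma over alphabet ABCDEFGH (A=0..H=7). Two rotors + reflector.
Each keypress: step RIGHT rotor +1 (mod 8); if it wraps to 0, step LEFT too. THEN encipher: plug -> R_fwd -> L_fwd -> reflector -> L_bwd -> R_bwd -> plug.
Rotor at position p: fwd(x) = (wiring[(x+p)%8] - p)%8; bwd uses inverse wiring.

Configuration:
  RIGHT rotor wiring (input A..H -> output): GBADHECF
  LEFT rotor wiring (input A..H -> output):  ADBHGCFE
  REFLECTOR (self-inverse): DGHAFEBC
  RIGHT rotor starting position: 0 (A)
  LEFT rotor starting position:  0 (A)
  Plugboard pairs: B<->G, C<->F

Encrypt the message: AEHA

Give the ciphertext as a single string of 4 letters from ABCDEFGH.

Char 1 ('A'): step: R->1, L=0; A->plug->A->R->A->L->A->refl->D->L'->B->R'->F->plug->C
Char 2 ('E'): step: R->2, L=0; E->plug->E->R->A->L->A->refl->D->L'->B->R'->B->plug->G
Char 3 ('H'): step: R->3, L=0; H->plug->H->R->F->L->C->refl->H->L'->D->R'->F->plug->C
Char 4 ('A'): step: R->4, L=0; A->plug->A->R->D->L->H->refl->C->L'->F->R'->F->plug->C

Answer: CGCC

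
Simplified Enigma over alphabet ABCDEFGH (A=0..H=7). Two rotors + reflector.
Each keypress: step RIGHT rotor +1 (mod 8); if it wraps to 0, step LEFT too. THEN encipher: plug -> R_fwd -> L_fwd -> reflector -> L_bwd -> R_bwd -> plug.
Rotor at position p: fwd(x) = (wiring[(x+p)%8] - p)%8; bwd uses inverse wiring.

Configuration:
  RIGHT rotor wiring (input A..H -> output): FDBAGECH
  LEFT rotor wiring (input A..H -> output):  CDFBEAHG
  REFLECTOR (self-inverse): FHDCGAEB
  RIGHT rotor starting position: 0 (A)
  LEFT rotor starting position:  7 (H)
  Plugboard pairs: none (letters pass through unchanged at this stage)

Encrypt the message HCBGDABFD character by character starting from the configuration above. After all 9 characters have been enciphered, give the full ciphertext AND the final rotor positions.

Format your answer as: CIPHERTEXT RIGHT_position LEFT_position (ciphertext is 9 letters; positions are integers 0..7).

Answer: FHFFEBAHA 1 0

Derivation:
Char 1 ('H'): step: R->1, L=7; H->plug->H->R->E->L->C->refl->D->L'->B->R'->F->plug->F
Char 2 ('C'): step: R->2, L=7; C->plug->C->R->E->L->C->refl->D->L'->B->R'->H->plug->H
Char 3 ('B'): step: R->3, L=7; B->plug->B->R->D->L->G->refl->E->L'->C->R'->F->plug->F
Char 4 ('G'): step: R->4, L=7; G->plug->G->R->F->L->F->refl->A->L'->H->R'->F->plug->F
Char 5 ('D'): step: R->5, L=7; D->plug->D->R->A->L->H->refl->B->L'->G->R'->E->plug->E
Char 6 ('A'): step: R->6, L=7; A->plug->A->R->E->L->C->refl->D->L'->B->R'->B->plug->B
Char 7 ('B'): step: R->7, L=7; B->plug->B->R->G->L->B->refl->H->L'->A->R'->A->plug->A
Char 8 ('F'): step: R->0, L->0 (L advanced); F->plug->F->R->E->L->E->refl->G->L'->H->R'->H->plug->H
Char 9 ('D'): step: R->1, L=0; D->plug->D->R->F->L->A->refl->F->L'->C->R'->A->plug->A
Final: ciphertext=FHFFEBAHA, RIGHT=1, LEFT=0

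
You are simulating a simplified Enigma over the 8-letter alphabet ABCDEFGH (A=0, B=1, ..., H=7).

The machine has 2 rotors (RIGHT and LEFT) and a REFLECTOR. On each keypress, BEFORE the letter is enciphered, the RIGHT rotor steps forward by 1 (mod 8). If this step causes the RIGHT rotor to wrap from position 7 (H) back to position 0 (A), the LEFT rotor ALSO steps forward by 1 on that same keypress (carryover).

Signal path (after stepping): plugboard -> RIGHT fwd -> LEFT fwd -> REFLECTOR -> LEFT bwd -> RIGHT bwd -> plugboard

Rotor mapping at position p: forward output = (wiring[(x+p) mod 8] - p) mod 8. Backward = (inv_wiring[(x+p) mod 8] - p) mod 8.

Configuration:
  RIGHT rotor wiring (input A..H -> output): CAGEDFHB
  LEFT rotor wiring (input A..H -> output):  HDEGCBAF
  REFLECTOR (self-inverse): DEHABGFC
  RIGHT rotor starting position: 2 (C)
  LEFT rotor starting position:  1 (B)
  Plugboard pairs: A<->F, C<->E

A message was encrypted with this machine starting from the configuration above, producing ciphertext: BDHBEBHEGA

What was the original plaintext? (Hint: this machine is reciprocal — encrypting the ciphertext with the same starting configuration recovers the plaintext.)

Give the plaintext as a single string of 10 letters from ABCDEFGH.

Answer: GHCAACFAEC

Derivation:
Char 1 ('B'): step: R->3, L=1; B->plug->B->R->A->L->C->refl->H->L'->F->R'->G->plug->G
Char 2 ('D'): step: R->4, L=1; D->plug->D->R->F->L->H->refl->C->L'->A->R'->H->plug->H
Char 3 ('H'): step: R->5, L=1; H->plug->H->R->G->L->E->refl->B->L'->D->R'->E->plug->C
Char 4 ('B'): step: R->6, L=1; B->plug->B->R->D->L->B->refl->E->L'->G->R'->F->plug->A
Char 5 ('E'): step: R->7, L=1; E->plug->C->R->B->L->D->refl->A->L'->E->R'->F->plug->A
Char 6 ('B'): step: R->0, L->2 (L advanced); B->plug->B->R->A->L->C->refl->H->L'->D->R'->E->plug->C
Char 7 ('H'): step: R->1, L=2; H->plug->H->R->B->L->E->refl->B->L'->H->R'->A->plug->F
Char 8 ('E'): step: R->2, L=2; E->plug->C->R->B->L->E->refl->B->L'->H->R'->F->plug->A
Char 9 ('G'): step: R->3, L=2; G->plug->G->R->F->L->D->refl->A->L'->C->R'->C->plug->E
Char 10 ('A'): step: R->4, L=2; A->plug->F->R->E->L->G->refl->F->L'->G->R'->E->plug->C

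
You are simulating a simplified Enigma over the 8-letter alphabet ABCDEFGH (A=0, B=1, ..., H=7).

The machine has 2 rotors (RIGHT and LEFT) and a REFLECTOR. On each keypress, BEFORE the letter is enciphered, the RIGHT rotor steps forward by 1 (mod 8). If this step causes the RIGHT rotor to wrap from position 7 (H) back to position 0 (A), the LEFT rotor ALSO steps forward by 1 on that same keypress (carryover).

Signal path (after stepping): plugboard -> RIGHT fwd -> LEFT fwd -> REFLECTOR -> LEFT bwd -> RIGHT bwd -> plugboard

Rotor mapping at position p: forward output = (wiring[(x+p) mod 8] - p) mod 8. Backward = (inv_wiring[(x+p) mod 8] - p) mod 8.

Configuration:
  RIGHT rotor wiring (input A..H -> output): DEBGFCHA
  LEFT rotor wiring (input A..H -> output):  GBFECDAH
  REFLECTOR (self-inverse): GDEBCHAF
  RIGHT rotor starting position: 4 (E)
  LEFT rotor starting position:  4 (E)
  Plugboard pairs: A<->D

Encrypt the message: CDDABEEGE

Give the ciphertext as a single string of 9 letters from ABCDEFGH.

Char 1 ('C'): step: R->5, L=4; C->plug->C->R->D->L->D->refl->B->L'->G->R'->D->plug->A
Char 2 ('D'): step: R->6, L=4; D->plug->A->R->B->L->H->refl->F->L'->F->R'->C->plug->C
Char 3 ('D'): step: R->7, L=4; D->plug->A->R->B->L->H->refl->F->L'->F->R'->C->plug->C
Char 4 ('A'): step: R->0, L->5 (L advanced); A->plug->D->R->G->L->H->refl->F->L'->H->R'->G->plug->G
Char 5 ('B'): step: R->1, L=5; B->plug->B->R->A->L->G->refl->A->L'->F->R'->C->plug->C
Char 6 ('E'): step: R->2, L=5; E->plug->E->R->F->L->A->refl->G->L'->A->R'->D->plug->A
Char 7 ('E'): step: R->3, L=5; E->plug->E->R->F->L->A->refl->G->L'->A->R'->F->plug->F
Char 8 ('G'): step: R->4, L=5; G->plug->G->R->F->L->A->refl->G->L'->A->R'->F->plug->F
Char 9 ('E'): step: R->5, L=5; E->plug->E->R->H->L->F->refl->H->L'->G->R'->D->plug->A

Answer: ACCGCAFFA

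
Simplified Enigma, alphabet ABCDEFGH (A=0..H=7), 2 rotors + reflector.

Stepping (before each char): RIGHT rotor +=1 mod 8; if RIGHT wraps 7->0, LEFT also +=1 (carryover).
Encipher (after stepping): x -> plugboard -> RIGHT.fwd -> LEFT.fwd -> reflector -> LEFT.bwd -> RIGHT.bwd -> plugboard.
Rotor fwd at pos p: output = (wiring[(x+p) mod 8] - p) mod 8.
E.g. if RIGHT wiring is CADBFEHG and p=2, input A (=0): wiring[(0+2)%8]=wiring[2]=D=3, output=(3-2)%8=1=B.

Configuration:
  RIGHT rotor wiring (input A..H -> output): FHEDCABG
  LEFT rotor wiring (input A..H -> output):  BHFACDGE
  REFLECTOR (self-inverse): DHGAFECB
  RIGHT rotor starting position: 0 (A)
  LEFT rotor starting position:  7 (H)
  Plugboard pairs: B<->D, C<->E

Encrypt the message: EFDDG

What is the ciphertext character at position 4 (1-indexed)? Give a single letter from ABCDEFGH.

Char 1 ('E'): step: R->1, L=7; E->plug->C->R->C->L->A->refl->D->L'->F->R'->G->plug->G
Char 2 ('F'): step: R->2, L=7; F->plug->F->R->E->L->B->refl->H->L'->H->R'->E->plug->C
Char 3 ('D'): step: R->3, L=7; D->plug->B->R->H->L->H->refl->B->L'->E->R'->G->plug->G
Char 4 ('D'): step: R->4, L=7; D->plug->B->R->E->L->B->refl->H->L'->H->R'->H->plug->H

H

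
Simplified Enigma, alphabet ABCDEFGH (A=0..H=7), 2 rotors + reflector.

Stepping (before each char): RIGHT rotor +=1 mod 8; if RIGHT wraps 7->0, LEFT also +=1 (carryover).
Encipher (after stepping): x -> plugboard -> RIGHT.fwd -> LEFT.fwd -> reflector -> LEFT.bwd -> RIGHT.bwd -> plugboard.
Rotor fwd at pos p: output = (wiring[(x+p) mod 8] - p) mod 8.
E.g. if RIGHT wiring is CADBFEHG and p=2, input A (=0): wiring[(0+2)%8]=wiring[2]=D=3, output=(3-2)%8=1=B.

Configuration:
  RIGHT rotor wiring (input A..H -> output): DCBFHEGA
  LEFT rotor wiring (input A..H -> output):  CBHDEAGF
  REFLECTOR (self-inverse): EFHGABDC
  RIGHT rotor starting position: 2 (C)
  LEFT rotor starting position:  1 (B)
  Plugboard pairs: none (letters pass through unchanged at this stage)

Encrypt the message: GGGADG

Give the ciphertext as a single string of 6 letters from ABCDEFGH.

Answer: EEDHBF

Derivation:
Char 1 ('G'): step: R->3, L=1; G->plug->G->R->H->L->B->refl->F->L'->F->R'->E->plug->E
Char 2 ('G'): step: R->4, L=1; G->plug->G->R->F->L->F->refl->B->L'->H->R'->E->plug->E
Char 3 ('G'): step: R->5, L=1; G->plug->G->R->A->L->A->refl->E->L'->G->R'->D->plug->D
Char 4 ('A'): step: R->6, L=1; A->plug->A->R->A->L->A->refl->E->L'->G->R'->H->plug->H
Char 5 ('D'): step: R->7, L=1; D->plug->D->R->C->L->C->refl->H->L'->E->R'->B->plug->B
Char 6 ('G'): step: R->0, L->2 (L advanced); G->plug->G->R->G->L->A->refl->E->L'->E->R'->F->plug->F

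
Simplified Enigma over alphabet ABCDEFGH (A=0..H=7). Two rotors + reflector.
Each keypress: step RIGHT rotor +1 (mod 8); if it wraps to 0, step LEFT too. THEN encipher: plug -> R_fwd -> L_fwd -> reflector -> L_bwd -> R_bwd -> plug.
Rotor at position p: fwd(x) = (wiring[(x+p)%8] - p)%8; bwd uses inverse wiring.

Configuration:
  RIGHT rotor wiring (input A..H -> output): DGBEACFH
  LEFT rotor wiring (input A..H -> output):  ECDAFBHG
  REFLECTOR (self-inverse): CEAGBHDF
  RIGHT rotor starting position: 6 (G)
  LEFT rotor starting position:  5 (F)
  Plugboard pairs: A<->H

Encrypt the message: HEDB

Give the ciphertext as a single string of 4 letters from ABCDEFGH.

Answer: DHAH

Derivation:
Char 1 ('H'): step: R->7, L=5; H->plug->A->R->A->L->E->refl->B->L'->C->R'->D->plug->D
Char 2 ('E'): step: R->0, L->6 (L advanced); E->plug->E->R->A->L->B->refl->E->L'->D->R'->A->plug->H
Char 3 ('D'): step: R->1, L=6; D->plug->D->R->H->L->D->refl->G->L'->C->R'->H->plug->A
Char 4 ('B'): step: R->2, L=6; B->plug->B->R->C->L->G->refl->D->L'->H->R'->A->plug->H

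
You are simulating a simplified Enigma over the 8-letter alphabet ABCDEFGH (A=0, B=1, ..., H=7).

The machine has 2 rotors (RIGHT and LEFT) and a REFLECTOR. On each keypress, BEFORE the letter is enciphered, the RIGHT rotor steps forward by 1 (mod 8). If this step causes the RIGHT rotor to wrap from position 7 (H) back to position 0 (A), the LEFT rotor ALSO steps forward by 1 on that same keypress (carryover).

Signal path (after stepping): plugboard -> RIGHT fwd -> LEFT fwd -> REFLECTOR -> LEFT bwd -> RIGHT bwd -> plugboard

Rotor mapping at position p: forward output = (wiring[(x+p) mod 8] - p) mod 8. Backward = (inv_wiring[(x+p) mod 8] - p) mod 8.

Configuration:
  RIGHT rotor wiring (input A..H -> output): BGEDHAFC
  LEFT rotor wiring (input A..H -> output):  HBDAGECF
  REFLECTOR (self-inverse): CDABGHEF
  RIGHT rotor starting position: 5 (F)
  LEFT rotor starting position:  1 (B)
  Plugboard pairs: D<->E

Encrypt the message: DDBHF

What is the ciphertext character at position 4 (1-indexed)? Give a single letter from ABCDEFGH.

Char 1 ('D'): step: R->6, L=1; D->plug->E->R->G->L->E->refl->G->L'->H->R'->A->plug->A
Char 2 ('D'): step: R->7, L=1; D->plug->E->R->E->L->D->refl->B->L'->F->R'->D->plug->E
Char 3 ('B'): step: R->0, L->2 (L advanced); B->plug->B->R->G->L->F->refl->H->L'->H->R'->E->plug->D
Char 4 ('H'): step: R->1, L=2; H->plug->H->R->A->L->B->refl->D->L'->F->R'->A->plug->A

A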